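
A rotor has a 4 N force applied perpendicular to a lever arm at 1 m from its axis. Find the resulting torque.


Given: F = 4 N, r = 1 m, angle = 90 deg (perpendicular)
Using tau = F * r * sin(90)
sin(90) = 1
tau = 4 * 1 * 1
tau = 4 Nm

4 Nm


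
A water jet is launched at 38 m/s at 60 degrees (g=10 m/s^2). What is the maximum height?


Given: v0 = 38 m/s, theta = 60 deg, g = 10 m/s^2
sin^2(60) = 3/4
Using H = v0^2 * sin^2(theta) / (2*g)
H = 38^2 * 3/4 / (2*10)
H = 1444 * 3/4 / 20
H = 1083 / 20
H = 1083/20 m

1083/20 m


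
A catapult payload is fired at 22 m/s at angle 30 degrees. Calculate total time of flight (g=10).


Given: v0 = 22 m/s, theta = 30 deg, g = 10 m/s^2
sin(30) = 1/2
Using T = 2*v0*sin(theta) / g
T = 2*22*1/2 / 10
T = 22 / 10
T = 11/5 s

11/5 s


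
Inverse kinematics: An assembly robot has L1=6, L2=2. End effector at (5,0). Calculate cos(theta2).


Given: L1 = 6, L2 = 2, target (x, y) = (5, 0)
Using cos(theta2) = (x^2 + y^2 - L1^2 - L2^2) / (2*L1*L2)
x^2 + y^2 = 5^2 + 0 = 25
L1^2 + L2^2 = 36 + 4 = 40
Numerator = 25 - 40 = -15
Denominator = 2*6*2 = 24
cos(theta2) = -15/24 = -5/8

-5/8


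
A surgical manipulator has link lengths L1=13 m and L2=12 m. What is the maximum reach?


Given: L1 = 13 m, L2 = 12 m
For a 2-link planar arm, max reach = L1 + L2 (fully extended)
Max reach = 13 + 12
Max reach = 25 m

25 m


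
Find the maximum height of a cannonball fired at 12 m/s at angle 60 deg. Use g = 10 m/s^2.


Given: v0 = 12 m/s, theta = 60 deg, g = 10 m/s^2
sin^2(60) = 3/4
Using H = v0^2 * sin^2(theta) / (2*g)
H = 12^2 * 3/4 / (2*10)
H = 144 * 3/4 / 20
H = 108 / 20
H = 27/5 m

27/5 m


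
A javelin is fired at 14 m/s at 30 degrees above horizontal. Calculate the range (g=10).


Given: v0 = 14 m/s, theta = 30 deg, g = 10 m/s^2
sin(2*30) = sin(60) = sqrt(3)/2
Using R = v0^2 * sin(2*theta) / g
R = 14^2 * (sqrt(3)/2) / 10
R = 196 * sqrt(3) / 20
R = 49/5*sqrt(3) m

49/5*sqrt(3) m


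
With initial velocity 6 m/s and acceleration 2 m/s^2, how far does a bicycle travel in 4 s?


Given: v0 = 6 m/s, a = 2 m/s^2, t = 4 s
Using s = v0*t + (1/2)*a*t^2
s = 6*4 + (1/2)*2*4^2
s = 24 + (1/2)*32
s = 24 + 16
s = 40

40 m


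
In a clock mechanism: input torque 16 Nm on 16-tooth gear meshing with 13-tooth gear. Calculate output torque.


Given: N1 = 16, N2 = 13, T1 = 16 Nm
Using T2/T1 = N2/N1
T2 = T1 * N2 / N1
T2 = 16 * 13 / 16
T2 = 208 / 16
T2 = 13 Nm

13 Nm


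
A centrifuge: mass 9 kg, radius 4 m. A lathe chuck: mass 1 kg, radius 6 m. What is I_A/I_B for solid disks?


Given: M1=9 kg, R1=4 m, M2=1 kg, R2=6 m
For a disk: I = (1/2)*M*R^2, so I_A/I_B = (M1*R1^2)/(M2*R2^2)
M1*R1^2 = 9*16 = 144
M2*R2^2 = 1*36 = 36
I_A/I_B = 144/36 = 4

4


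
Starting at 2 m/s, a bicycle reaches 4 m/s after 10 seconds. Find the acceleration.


Given: initial velocity v0 = 2 m/s, final velocity v = 4 m/s, time t = 10 s
Using a = (v - v0) / t
a = (4 - 2) / 10
a = 2 / 10
a = 1/5 m/s^2

1/5 m/s^2


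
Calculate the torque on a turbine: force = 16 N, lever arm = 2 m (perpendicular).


Given: F = 16 N, r = 2 m, angle = 90 deg (perpendicular)
Using tau = F * r * sin(90)
sin(90) = 1
tau = 16 * 2 * 1
tau = 32 Nm

32 Nm


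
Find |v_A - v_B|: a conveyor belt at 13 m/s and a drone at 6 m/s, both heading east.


Given: v_A = 13 m/s east, v_B = 6 m/s east
Both move in the same direction; relative speed = |v_A - v_B|
|13 - 6| = |7|
= 7 m/s

7 m/s


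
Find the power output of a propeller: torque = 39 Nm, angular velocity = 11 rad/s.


Given: tau = 39 Nm, omega = 11 rad/s
Using P = tau * omega
P = 39 * 11
P = 429 W

429 W


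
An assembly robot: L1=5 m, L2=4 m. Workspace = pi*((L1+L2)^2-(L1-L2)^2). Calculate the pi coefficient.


Given: L1 = 5, L2 = 4
(L1+L2)^2 = (9)^2 = 81
(L1-L2)^2 = (1)^2 = 1
Difference = 81 - 1 = 80
This equals 4*L1*L2 = 4*5*4 = 80
Workspace area = 80*pi

80


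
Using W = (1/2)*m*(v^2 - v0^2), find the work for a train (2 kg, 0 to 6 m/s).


Given: m = 2 kg, v0 = 0 m/s, v = 6 m/s
Using W = (1/2)*m*(v^2 - v0^2)
v^2 = 6^2 = 36
v0^2 = 0^2 = 0
v^2 - v0^2 = 36 - 0 = 36
W = (1/2)*2*36 = 36 J

36 J


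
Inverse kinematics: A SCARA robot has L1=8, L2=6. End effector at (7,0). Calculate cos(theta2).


Given: L1 = 8, L2 = 6, target (x, y) = (7, 0)
Using cos(theta2) = (x^2 + y^2 - L1^2 - L2^2) / (2*L1*L2)
x^2 + y^2 = 7^2 + 0 = 49
L1^2 + L2^2 = 64 + 36 = 100
Numerator = 49 - 100 = -51
Denominator = 2*8*6 = 96
cos(theta2) = -51/96 = -17/32

-17/32


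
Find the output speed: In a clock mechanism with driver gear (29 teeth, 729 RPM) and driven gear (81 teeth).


Given: N1 = 29 teeth, w1 = 729 RPM, N2 = 81 teeth
Using N1*w1 = N2*w2
w2 = N1*w1 / N2
w2 = 29*729 / 81
w2 = 21141 / 81
w2 = 261 RPM

261 RPM


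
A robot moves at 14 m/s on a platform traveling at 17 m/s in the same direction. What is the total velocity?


Given: object velocity = 14 m/s, platform velocity = 17 m/s (same direction)
Using classical velocity addition: v_total = v_object + v_platform
v_total = 14 + 17
v_total = 31 m/s

31 m/s


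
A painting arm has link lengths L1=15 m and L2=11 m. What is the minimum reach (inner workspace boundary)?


Given: L1 = 15 m, L2 = 11 m
For a 2-link planar arm, min reach = |L1 - L2| (second link folded back)
Min reach = |15 - 11|
Min reach = 4 m

4 m


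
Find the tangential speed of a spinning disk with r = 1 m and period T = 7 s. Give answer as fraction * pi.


Given: radius r = 1 m, period T = 7 s
Using v = 2*pi*r / T
v = 2*pi*1 / 7
v = 2*pi / 7
v = 2/7*pi m/s

2/7*pi m/s


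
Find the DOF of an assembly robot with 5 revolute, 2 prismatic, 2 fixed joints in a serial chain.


Given: serial robot with 5 revolute, 2 prismatic, 2 fixed joints
DOF contribution per joint type: revolute=1, prismatic=1, spherical=3, fixed=0
DOF = 5*1 + 2*1 + 2*0
DOF = 7

7


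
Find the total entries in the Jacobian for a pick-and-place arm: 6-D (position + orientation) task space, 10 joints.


Given: task space dimension = 6, joints = 10
Jacobian is a 6 x 10 matrix
Total entries = rows * columns
Total = 6 * 10
Total = 60

60


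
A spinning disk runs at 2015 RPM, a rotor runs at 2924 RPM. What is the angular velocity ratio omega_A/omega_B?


Given: RPM_A = 2015, RPM_B = 2924
omega = 2*pi*RPM/60, so omega_A/omega_B = RPM_A / RPM_B
omega_A/omega_B = 2015 / 2924
omega_A/omega_B = 2015/2924

2015/2924


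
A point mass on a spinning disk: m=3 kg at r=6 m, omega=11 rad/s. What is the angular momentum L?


Given: m = 3 kg, r = 6 m, omega = 11 rad/s
For a point mass: I = m*r^2
I = 3*6^2 = 3*36 = 108
L = I*omega = 108*11
L = 1188 kg*m^2/s

1188 kg*m^2/s


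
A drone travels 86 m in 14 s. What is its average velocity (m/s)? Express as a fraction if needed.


Given: distance d = 86 m, time t = 14 s
Using v = d / t
v = 86 / 14
v = 43/7 m/s

43/7 m/s


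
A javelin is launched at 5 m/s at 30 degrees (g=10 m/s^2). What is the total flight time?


Given: v0 = 5 m/s, theta = 30 deg, g = 10 m/s^2
sin(30) = 1/2
Using T = 2*v0*sin(theta) / g
T = 2*5*1/2 / 10
T = 5 / 10
T = 1/2 s

1/2 s


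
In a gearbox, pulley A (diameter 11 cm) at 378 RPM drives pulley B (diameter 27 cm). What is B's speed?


Given: D1 = 11 cm, w1 = 378 RPM, D2 = 27 cm
Using D1*w1 = D2*w2
w2 = D1*w1 / D2
w2 = 11*378 / 27
w2 = 4158 / 27
w2 = 154 RPM

154 RPM


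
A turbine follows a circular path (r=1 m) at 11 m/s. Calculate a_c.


Given: v = 11 m/s, r = 1 m
Using a_c = v^2 / r
a_c = 11^2 / 1
a_c = 121 / 1
a_c = 121 m/s^2

121 m/s^2


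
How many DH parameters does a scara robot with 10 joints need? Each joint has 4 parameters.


Given: 10 joints, 4 DH parameters per joint (d, theta, a, alpha)
Total DH parameters = number_of_joints * 4
Total = 10 * 4
Total = 40

40


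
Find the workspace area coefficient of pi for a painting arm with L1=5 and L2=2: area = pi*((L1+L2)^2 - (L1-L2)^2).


Given: L1 = 5, L2 = 2
(L1+L2)^2 = (7)^2 = 49
(L1-L2)^2 = (3)^2 = 9
Difference = 49 - 9 = 40
This equals 4*L1*L2 = 4*5*2 = 40
Workspace area = 40*pi

40


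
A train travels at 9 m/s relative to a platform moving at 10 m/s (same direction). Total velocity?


Given: object velocity = 9 m/s, platform velocity = 10 m/s (same direction)
Using classical velocity addition: v_total = v_object + v_platform
v_total = 9 + 10
v_total = 19 m/s

19 m/s


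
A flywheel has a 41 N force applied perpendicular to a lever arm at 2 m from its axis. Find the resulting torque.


Given: F = 41 N, r = 2 m, angle = 90 deg (perpendicular)
Using tau = F * r * sin(90)
sin(90) = 1
tau = 41 * 2 * 1
tau = 82 Nm

82 Nm


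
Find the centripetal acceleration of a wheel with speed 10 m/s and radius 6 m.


Given: v = 10 m/s, r = 6 m
Using a_c = v^2 / r
a_c = 10^2 / 6
a_c = 100 / 6
a_c = 50/3 m/s^2

50/3 m/s^2


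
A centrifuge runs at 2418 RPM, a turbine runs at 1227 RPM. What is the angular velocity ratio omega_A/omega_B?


Given: RPM_A = 2418, RPM_B = 1227
omega = 2*pi*RPM/60, so omega_A/omega_B = RPM_A / RPM_B
omega_A/omega_B = 2418 / 1227
omega_A/omega_B = 806/409

806/409


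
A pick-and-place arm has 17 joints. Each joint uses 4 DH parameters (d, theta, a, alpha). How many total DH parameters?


Given: 17 joints, 4 DH parameters per joint (d, theta, a, alpha)
Total DH parameters = number_of_joints * 4
Total = 17 * 4
Total = 68

68


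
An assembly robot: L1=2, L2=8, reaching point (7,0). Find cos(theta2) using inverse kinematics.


Given: L1 = 2, L2 = 8, target (x, y) = (7, 0)
Using cos(theta2) = (x^2 + y^2 - L1^2 - L2^2) / (2*L1*L2)
x^2 + y^2 = 7^2 + 0 = 49
L1^2 + L2^2 = 4 + 64 = 68
Numerator = 49 - 68 = -19
Denominator = 2*2*8 = 32
cos(theta2) = -19/32 = -19/32

-19/32


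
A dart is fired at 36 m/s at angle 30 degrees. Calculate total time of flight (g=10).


Given: v0 = 36 m/s, theta = 30 deg, g = 10 m/s^2
sin(30) = 1/2
Using T = 2*v0*sin(theta) / g
T = 2*36*1/2 / 10
T = 36 / 10
T = 18/5 s

18/5 s


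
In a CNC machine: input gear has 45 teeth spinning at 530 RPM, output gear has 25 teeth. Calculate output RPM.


Given: N1 = 45 teeth, w1 = 530 RPM, N2 = 25 teeth
Using N1*w1 = N2*w2
w2 = N1*w1 / N2
w2 = 45*530 / 25
w2 = 23850 / 25
w2 = 954 RPM

954 RPM


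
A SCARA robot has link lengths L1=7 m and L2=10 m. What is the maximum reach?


Given: L1 = 7 m, L2 = 10 m
For a 2-link planar arm, max reach = L1 + L2 (fully extended)
Max reach = 7 + 10
Max reach = 17 m

17 m


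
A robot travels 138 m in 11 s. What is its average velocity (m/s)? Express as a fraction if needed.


Given: distance d = 138 m, time t = 11 s
Using v = d / t
v = 138 / 11
v = 138/11 m/s

138/11 m/s


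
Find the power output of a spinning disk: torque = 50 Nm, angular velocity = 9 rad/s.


Given: tau = 50 Nm, omega = 9 rad/s
Using P = tau * omega
P = 50 * 9
P = 450 W

450 W


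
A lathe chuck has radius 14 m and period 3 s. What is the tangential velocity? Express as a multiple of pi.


Given: radius r = 14 m, period T = 3 s
Using v = 2*pi*r / T
v = 2*pi*14 / 3
v = 28*pi / 3
v = 28/3*pi m/s

28/3*pi m/s


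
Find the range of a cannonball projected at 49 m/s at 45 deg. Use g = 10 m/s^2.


Given: v0 = 49 m/s, theta = 45 deg, g = 10 m/s^2
sin(2*45) = sin(90) = 1
Using R = v0^2 * sin(2*theta) / g
R = 49^2 * 1 / 10
R = 2401 / 10
R = 2401/10 m

2401/10 m


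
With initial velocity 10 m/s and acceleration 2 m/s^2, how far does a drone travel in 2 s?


Given: v0 = 10 m/s, a = 2 m/s^2, t = 2 s
Using s = v0*t + (1/2)*a*t^2
s = 10*2 + (1/2)*2*2^2
s = 20 + (1/2)*8
s = 20 + 4
s = 24

24 m


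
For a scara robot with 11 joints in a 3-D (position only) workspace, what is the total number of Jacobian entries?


Given: task space dimension = 3, joints = 11
Jacobian is a 3 x 11 matrix
Total entries = rows * columns
Total = 3 * 11
Total = 33

33


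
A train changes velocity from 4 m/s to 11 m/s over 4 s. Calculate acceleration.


Given: initial velocity v0 = 4 m/s, final velocity v = 11 m/s, time t = 4 s
Using a = (v - v0) / t
a = (11 - 4) / 4
a = 7 / 4
a = 7/4 m/s^2

7/4 m/s^2


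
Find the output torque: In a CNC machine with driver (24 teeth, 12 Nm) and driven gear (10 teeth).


Given: N1 = 24, N2 = 10, T1 = 12 Nm
Using T2/T1 = N2/N1
T2 = T1 * N2 / N1
T2 = 12 * 10 / 24
T2 = 120 / 24
T2 = 5 Nm

5 Nm


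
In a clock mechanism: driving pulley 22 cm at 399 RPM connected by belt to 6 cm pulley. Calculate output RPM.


Given: D1 = 22 cm, w1 = 399 RPM, D2 = 6 cm
Using D1*w1 = D2*w2
w2 = D1*w1 / D2
w2 = 22*399 / 6
w2 = 8778 / 6
w2 = 1463 RPM

1463 RPM


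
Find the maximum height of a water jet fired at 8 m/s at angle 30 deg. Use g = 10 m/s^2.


Given: v0 = 8 m/s, theta = 30 deg, g = 10 m/s^2
sin^2(30) = 1/4
Using H = v0^2 * sin^2(theta) / (2*g)
H = 8^2 * 1/4 / (2*10)
H = 64 * 1/4 / 20
H = 16 / 20
H = 4/5 m

4/5 m


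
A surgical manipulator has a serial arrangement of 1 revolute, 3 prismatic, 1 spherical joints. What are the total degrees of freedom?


Given: serial robot with 1 revolute, 3 prismatic, 1 spherical joints
DOF contribution per joint type: revolute=1, prismatic=1, spherical=3, fixed=0
DOF = 1*1 + 3*1 + 1*3
DOF = 7

7


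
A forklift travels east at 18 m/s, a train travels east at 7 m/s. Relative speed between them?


Given: v_A = 18 m/s east, v_B = 7 m/s east
Both move in the same direction; relative speed = |v_A - v_B|
|18 - 7| = |11|
= 11 m/s

11 m/s


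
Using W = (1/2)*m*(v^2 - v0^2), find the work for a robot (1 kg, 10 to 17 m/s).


Given: m = 1 kg, v0 = 10 m/s, v = 17 m/s
Using W = (1/2)*m*(v^2 - v0^2)
v^2 = 17^2 = 289
v0^2 = 10^2 = 100
v^2 - v0^2 = 289 - 100 = 189
W = (1/2)*1*189 = 189/2 J

189/2 J


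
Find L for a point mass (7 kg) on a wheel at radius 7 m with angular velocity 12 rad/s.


Given: m = 7 kg, r = 7 m, omega = 12 rad/s
For a point mass: I = m*r^2
I = 7*7^2 = 7*49 = 343
L = I*omega = 343*12
L = 4116 kg*m^2/s

4116 kg*m^2/s


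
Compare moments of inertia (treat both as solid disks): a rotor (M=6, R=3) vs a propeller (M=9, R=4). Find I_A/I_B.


Given: M1=6 kg, R1=3 m, M2=9 kg, R2=4 m
For a disk: I = (1/2)*M*R^2, so I_A/I_B = (M1*R1^2)/(M2*R2^2)
M1*R1^2 = 6*9 = 54
M2*R2^2 = 9*16 = 144
I_A/I_B = 54/144 = 3/8

3/8


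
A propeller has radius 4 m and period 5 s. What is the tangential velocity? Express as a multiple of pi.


Given: radius r = 4 m, period T = 5 s
Using v = 2*pi*r / T
v = 2*pi*4 / 5
v = 8*pi / 5
v = 8/5*pi m/s

8/5*pi m/s


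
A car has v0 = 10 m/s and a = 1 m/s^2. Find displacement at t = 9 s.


Given: v0 = 10 m/s, a = 1 m/s^2, t = 9 s
Using s = v0*t + (1/2)*a*t^2
s = 10*9 + (1/2)*1*9^2
s = 90 + (1/2)*81
s = 90 + 81/2
s = 261/2

261/2 m


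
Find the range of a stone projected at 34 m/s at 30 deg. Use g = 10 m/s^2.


Given: v0 = 34 m/s, theta = 30 deg, g = 10 m/s^2
sin(2*30) = sin(60) = sqrt(3)/2
Using R = v0^2 * sin(2*theta) / g
R = 34^2 * (sqrt(3)/2) / 10
R = 1156 * sqrt(3) / 20
R = 289/5*sqrt(3) m

289/5*sqrt(3) m


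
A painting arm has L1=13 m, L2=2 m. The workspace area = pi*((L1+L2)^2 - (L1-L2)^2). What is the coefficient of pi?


Given: L1 = 13, L2 = 2
(L1+L2)^2 = (15)^2 = 225
(L1-L2)^2 = (11)^2 = 121
Difference = 225 - 121 = 104
This equals 4*L1*L2 = 4*13*2 = 104
Workspace area = 104*pi

104


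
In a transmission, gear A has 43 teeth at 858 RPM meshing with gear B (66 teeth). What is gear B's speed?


Given: N1 = 43 teeth, w1 = 858 RPM, N2 = 66 teeth
Using N1*w1 = N2*w2
w2 = N1*w1 / N2
w2 = 43*858 / 66
w2 = 36894 / 66
w2 = 559 RPM

559 RPM


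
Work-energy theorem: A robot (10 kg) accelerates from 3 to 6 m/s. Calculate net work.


Given: m = 10 kg, v0 = 3 m/s, v = 6 m/s
Using W = (1/2)*m*(v^2 - v0^2)
v^2 = 6^2 = 36
v0^2 = 3^2 = 9
v^2 - v0^2 = 36 - 9 = 27
W = (1/2)*10*27 = 135 J

135 J


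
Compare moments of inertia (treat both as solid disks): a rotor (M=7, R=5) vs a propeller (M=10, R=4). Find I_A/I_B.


Given: M1=7 kg, R1=5 m, M2=10 kg, R2=4 m
For a disk: I = (1/2)*M*R^2, so I_A/I_B = (M1*R1^2)/(M2*R2^2)
M1*R1^2 = 7*25 = 175
M2*R2^2 = 10*16 = 160
I_A/I_B = 175/160 = 35/32

35/32


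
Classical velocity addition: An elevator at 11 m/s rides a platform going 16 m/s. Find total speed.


Given: object velocity = 11 m/s, platform velocity = 16 m/s (same direction)
Using classical velocity addition: v_total = v_object + v_platform
v_total = 11 + 16
v_total = 27 m/s

27 m/s


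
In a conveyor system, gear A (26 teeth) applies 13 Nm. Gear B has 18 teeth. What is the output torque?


Given: N1 = 26, N2 = 18, T1 = 13 Nm
Using T2/T1 = N2/N1
T2 = T1 * N2 / N1
T2 = 13 * 18 / 26
T2 = 234 / 26
T2 = 9 Nm

9 Nm


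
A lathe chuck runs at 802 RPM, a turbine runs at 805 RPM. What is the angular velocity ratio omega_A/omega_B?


Given: RPM_A = 802, RPM_B = 805
omega = 2*pi*RPM/60, so omega_A/omega_B = RPM_A / RPM_B
omega_A/omega_B = 802 / 805
omega_A/omega_B = 802/805

802/805


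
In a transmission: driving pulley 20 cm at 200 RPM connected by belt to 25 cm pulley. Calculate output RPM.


Given: D1 = 20 cm, w1 = 200 RPM, D2 = 25 cm
Using D1*w1 = D2*w2
w2 = D1*w1 / D2
w2 = 20*200 / 25
w2 = 4000 / 25
w2 = 160 RPM

160 RPM


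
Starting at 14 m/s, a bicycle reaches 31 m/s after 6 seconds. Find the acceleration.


Given: initial velocity v0 = 14 m/s, final velocity v = 31 m/s, time t = 6 s
Using a = (v - v0) / t
a = (31 - 14) / 6
a = 17 / 6
a = 17/6 m/s^2

17/6 m/s^2


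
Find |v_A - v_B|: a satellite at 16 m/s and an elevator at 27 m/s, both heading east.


Given: v_A = 16 m/s east, v_B = 27 m/s east
Both move in the same direction; relative speed = |v_A - v_B|
|16 - 27| = |-11|
= 11 m/s

11 m/s


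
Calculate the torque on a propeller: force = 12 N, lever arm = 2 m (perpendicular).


Given: F = 12 N, r = 2 m, angle = 90 deg (perpendicular)
Using tau = F * r * sin(90)
sin(90) = 1
tau = 12 * 2 * 1
tau = 24 Nm

24 Nm


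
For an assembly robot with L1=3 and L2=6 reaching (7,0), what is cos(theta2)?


Given: L1 = 3, L2 = 6, target (x, y) = (7, 0)
Using cos(theta2) = (x^2 + y^2 - L1^2 - L2^2) / (2*L1*L2)
x^2 + y^2 = 7^2 + 0 = 49
L1^2 + L2^2 = 9 + 36 = 45
Numerator = 49 - 45 = 4
Denominator = 2*3*6 = 36
cos(theta2) = 4/36 = 1/9

1/9


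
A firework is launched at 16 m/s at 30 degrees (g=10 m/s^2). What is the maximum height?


Given: v0 = 16 m/s, theta = 30 deg, g = 10 m/s^2
sin^2(30) = 1/4
Using H = v0^2 * sin^2(theta) / (2*g)
H = 16^2 * 1/4 / (2*10)
H = 256 * 1/4 / 20
H = 64 / 20
H = 16/5 m

16/5 m


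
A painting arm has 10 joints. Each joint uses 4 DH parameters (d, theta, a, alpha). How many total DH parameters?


Given: 10 joints, 4 DH parameters per joint (d, theta, a, alpha)
Total DH parameters = number_of_joints * 4
Total = 10 * 4
Total = 40

40


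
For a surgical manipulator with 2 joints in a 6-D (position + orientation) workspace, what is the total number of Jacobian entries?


Given: task space dimension = 6, joints = 2
Jacobian is a 6 x 2 matrix
Total entries = rows * columns
Total = 6 * 2
Total = 12

12


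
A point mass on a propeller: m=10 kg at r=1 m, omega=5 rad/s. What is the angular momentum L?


Given: m = 10 kg, r = 1 m, omega = 5 rad/s
For a point mass: I = m*r^2
I = 10*1^2 = 10*1 = 10
L = I*omega = 10*5
L = 50 kg*m^2/s

50 kg*m^2/s


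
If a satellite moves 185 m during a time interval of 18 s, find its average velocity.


Given: distance d = 185 m, time t = 18 s
Using v = d / t
v = 185 / 18
v = 185/18 m/s

185/18 m/s


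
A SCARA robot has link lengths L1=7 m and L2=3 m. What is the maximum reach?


Given: L1 = 7 m, L2 = 3 m
For a 2-link planar arm, max reach = L1 + L2 (fully extended)
Max reach = 7 + 3
Max reach = 10 m

10 m


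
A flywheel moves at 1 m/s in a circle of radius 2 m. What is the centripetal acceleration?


Given: v = 1 m/s, r = 2 m
Using a_c = v^2 / r
a_c = 1^2 / 2
a_c = 1 / 2
a_c = 1/2 m/s^2

1/2 m/s^2


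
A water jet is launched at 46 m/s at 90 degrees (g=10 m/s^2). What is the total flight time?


Given: v0 = 46 m/s, theta = 90 deg, g = 10 m/s^2
sin(90) = 1
Using T = 2*v0*sin(theta) / g
T = 2*46*1 / 10
T = 92 / 10
T = 46/5 s

46/5 s


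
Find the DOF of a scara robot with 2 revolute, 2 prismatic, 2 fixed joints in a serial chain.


Given: serial robot with 2 revolute, 2 prismatic, 2 fixed joints
DOF contribution per joint type: revolute=1, prismatic=1, spherical=3, fixed=0
DOF = 2*1 + 2*1 + 2*0
DOF = 4

4


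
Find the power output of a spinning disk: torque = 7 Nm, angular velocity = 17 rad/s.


Given: tau = 7 Nm, omega = 17 rad/s
Using P = tau * omega
P = 7 * 17
P = 119 W

119 W


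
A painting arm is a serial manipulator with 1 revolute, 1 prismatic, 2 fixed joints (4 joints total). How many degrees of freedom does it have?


Given: serial robot with 1 revolute, 1 prismatic, 2 fixed joints
DOF contribution per joint type: revolute=1, prismatic=1, spherical=3, fixed=0
DOF = 1*1 + 1*1 + 2*0
DOF = 2

2


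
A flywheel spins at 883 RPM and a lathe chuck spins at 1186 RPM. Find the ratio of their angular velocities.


Given: RPM_A = 883, RPM_B = 1186
omega = 2*pi*RPM/60, so omega_A/omega_B = RPM_A / RPM_B
omega_A/omega_B = 883 / 1186
omega_A/omega_B = 883/1186

883/1186


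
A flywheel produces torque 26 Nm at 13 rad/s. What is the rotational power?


Given: tau = 26 Nm, omega = 13 rad/s
Using P = tau * omega
P = 26 * 13
P = 338 W

338 W


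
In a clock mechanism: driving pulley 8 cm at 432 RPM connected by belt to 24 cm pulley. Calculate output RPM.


Given: D1 = 8 cm, w1 = 432 RPM, D2 = 24 cm
Using D1*w1 = D2*w2
w2 = D1*w1 / D2
w2 = 8*432 / 24
w2 = 3456 / 24
w2 = 144 RPM

144 RPM


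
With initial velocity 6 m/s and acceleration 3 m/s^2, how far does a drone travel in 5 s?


Given: v0 = 6 m/s, a = 3 m/s^2, t = 5 s
Using s = v0*t + (1/2)*a*t^2
s = 6*5 + (1/2)*3*5^2
s = 30 + (1/2)*75
s = 30 + 75/2
s = 135/2

135/2 m


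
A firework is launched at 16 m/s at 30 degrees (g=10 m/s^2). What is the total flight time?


Given: v0 = 16 m/s, theta = 30 deg, g = 10 m/s^2
sin(30) = 1/2
Using T = 2*v0*sin(theta) / g
T = 2*16*1/2 / 10
T = 16 / 10
T = 8/5 s

8/5 s


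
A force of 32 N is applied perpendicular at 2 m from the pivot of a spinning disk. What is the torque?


Given: F = 32 N, r = 2 m, angle = 90 deg (perpendicular)
Using tau = F * r * sin(90)
sin(90) = 1
tau = 32 * 2 * 1
tau = 64 Nm

64 Nm


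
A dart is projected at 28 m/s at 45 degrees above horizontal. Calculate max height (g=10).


Given: v0 = 28 m/s, theta = 45 deg, g = 10 m/s^2
sin^2(45) = 1/2
Using H = v0^2 * sin^2(theta) / (2*g)
H = 28^2 * 1/2 / (2*10)
H = 784 * 1/2 / 20
H = 392 / 20
H = 98/5 m

98/5 m


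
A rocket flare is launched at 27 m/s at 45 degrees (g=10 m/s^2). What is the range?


Given: v0 = 27 m/s, theta = 45 deg, g = 10 m/s^2
sin(2*45) = sin(90) = 1
Using R = v0^2 * sin(2*theta) / g
R = 27^2 * 1 / 10
R = 729 / 10
R = 729/10 m

729/10 m


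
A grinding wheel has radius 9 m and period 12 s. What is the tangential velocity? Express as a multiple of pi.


Given: radius r = 9 m, period T = 12 s
Using v = 2*pi*r / T
v = 2*pi*9 / 12
v = 18*pi / 12
v = 3/2*pi m/s

3/2*pi m/s


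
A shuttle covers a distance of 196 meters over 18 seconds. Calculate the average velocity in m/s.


Given: distance d = 196 m, time t = 18 s
Using v = d / t
v = 196 / 18
v = 98/9 m/s

98/9 m/s


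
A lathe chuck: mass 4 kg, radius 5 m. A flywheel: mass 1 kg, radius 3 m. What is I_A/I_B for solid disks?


Given: M1=4 kg, R1=5 m, M2=1 kg, R2=3 m
For a disk: I = (1/2)*M*R^2, so I_A/I_B = (M1*R1^2)/(M2*R2^2)
M1*R1^2 = 4*25 = 100
M2*R2^2 = 1*9 = 9
I_A/I_B = 100/9 = 100/9

100/9


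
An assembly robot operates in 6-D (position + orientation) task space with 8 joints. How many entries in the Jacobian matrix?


Given: task space dimension = 6, joints = 8
Jacobian is a 6 x 8 matrix
Total entries = rows * columns
Total = 6 * 8
Total = 48

48


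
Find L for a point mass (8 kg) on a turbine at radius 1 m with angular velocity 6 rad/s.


Given: m = 8 kg, r = 1 m, omega = 6 rad/s
For a point mass: I = m*r^2
I = 8*1^2 = 8*1 = 8
L = I*omega = 8*6
L = 48 kg*m^2/s

48 kg*m^2/s


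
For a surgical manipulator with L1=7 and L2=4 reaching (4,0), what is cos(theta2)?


Given: L1 = 7, L2 = 4, target (x, y) = (4, 0)
Using cos(theta2) = (x^2 + y^2 - L1^2 - L2^2) / (2*L1*L2)
x^2 + y^2 = 4^2 + 0 = 16
L1^2 + L2^2 = 49 + 16 = 65
Numerator = 16 - 65 = -49
Denominator = 2*7*4 = 56
cos(theta2) = -49/56 = -7/8

-7/8


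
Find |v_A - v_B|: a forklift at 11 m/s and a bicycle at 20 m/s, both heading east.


Given: v_A = 11 m/s east, v_B = 20 m/s east
Both move in the same direction; relative speed = |v_A - v_B|
|11 - 20| = |-9|
= 9 m/s

9 m/s


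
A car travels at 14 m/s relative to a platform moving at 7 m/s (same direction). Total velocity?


Given: object velocity = 14 m/s, platform velocity = 7 m/s (same direction)
Using classical velocity addition: v_total = v_object + v_platform
v_total = 14 + 7
v_total = 21 m/s

21 m/s


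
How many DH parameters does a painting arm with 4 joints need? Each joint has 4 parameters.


Given: 4 joints, 4 DH parameters per joint (d, theta, a, alpha)
Total DH parameters = number_of_joints * 4
Total = 4 * 4
Total = 16

16


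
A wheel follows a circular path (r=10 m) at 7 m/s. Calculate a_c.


Given: v = 7 m/s, r = 10 m
Using a_c = v^2 / r
a_c = 7^2 / 10
a_c = 49 / 10
a_c = 49/10 m/s^2

49/10 m/s^2


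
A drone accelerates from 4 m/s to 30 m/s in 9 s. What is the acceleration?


Given: initial velocity v0 = 4 m/s, final velocity v = 30 m/s, time t = 9 s
Using a = (v - v0) / t
a = (30 - 4) / 9
a = 26 / 9
a = 26/9 m/s^2

26/9 m/s^2


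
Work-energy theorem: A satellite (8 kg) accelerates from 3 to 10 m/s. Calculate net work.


Given: m = 8 kg, v0 = 3 m/s, v = 10 m/s
Using W = (1/2)*m*(v^2 - v0^2)
v^2 = 10^2 = 100
v0^2 = 3^2 = 9
v^2 - v0^2 = 100 - 9 = 91
W = (1/2)*8*91 = 364 J

364 J


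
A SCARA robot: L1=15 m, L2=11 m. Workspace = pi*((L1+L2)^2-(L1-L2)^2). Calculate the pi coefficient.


Given: L1 = 15, L2 = 11
(L1+L2)^2 = (26)^2 = 676
(L1-L2)^2 = (4)^2 = 16
Difference = 676 - 16 = 660
This equals 4*L1*L2 = 4*15*11 = 660
Workspace area = 660*pi

660


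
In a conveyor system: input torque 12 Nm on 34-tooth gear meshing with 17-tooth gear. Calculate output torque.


Given: N1 = 34, N2 = 17, T1 = 12 Nm
Using T2/T1 = N2/N1
T2 = T1 * N2 / N1
T2 = 12 * 17 / 34
T2 = 204 / 34
T2 = 6 Nm

6 Nm


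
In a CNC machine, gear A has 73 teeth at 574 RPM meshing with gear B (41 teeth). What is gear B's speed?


Given: N1 = 73 teeth, w1 = 574 RPM, N2 = 41 teeth
Using N1*w1 = N2*w2
w2 = N1*w1 / N2
w2 = 73*574 / 41
w2 = 41902 / 41
w2 = 1022 RPM

1022 RPM


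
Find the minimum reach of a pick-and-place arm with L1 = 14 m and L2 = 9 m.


Given: L1 = 14 m, L2 = 9 m
For a 2-link planar arm, min reach = |L1 - L2| (second link folded back)
Min reach = |14 - 9|
Min reach = 5 m

5 m


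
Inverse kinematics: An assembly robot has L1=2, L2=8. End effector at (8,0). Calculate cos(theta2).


Given: L1 = 2, L2 = 8, target (x, y) = (8, 0)
Using cos(theta2) = (x^2 + y^2 - L1^2 - L2^2) / (2*L1*L2)
x^2 + y^2 = 8^2 + 0 = 64
L1^2 + L2^2 = 4 + 64 = 68
Numerator = 64 - 68 = -4
Denominator = 2*2*8 = 32
cos(theta2) = -4/32 = -1/8

-1/8


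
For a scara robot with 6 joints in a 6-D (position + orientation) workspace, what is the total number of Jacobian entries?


Given: task space dimension = 6, joints = 6
Jacobian is a 6 x 6 matrix
Total entries = rows * columns
Total = 6 * 6
Total = 36

36


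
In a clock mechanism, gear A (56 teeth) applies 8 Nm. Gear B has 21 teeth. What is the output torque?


Given: N1 = 56, N2 = 21, T1 = 8 Nm
Using T2/T1 = N2/N1
T2 = T1 * N2 / N1
T2 = 8 * 21 / 56
T2 = 168 / 56
T2 = 3 Nm

3 Nm


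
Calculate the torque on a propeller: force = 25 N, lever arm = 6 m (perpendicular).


Given: F = 25 N, r = 6 m, angle = 90 deg (perpendicular)
Using tau = F * r * sin(90)
sin(90) = 1
tau = 25 * 6 * 1
tau = 150 Nm

150 Nm


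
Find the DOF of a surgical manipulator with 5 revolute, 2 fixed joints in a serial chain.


Given: serial robot with 5 revolute, 2 fixed joints
DOF contribution per joint type: revolute=1, prismatic=1, spherical=3, fixed=0
DOF = 5*1 + 2*0
DOF = 5

5


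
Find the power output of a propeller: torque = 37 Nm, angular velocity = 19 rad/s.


Given: tau = 37 Nm, omega = 19 rad/s
Using P = tau * omega
P = 37 * 19
P = 703 W

703 W


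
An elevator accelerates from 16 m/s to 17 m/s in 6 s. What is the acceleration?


Given: initial velocity v0 = 16 m/s, final velocity v = 17 m/s, time t = 6 s
Using a = (v - v0) / t
a = (17 - 16) / 6
a = 1 / 6
a = 1/6 m/s^2

1/6 m/s^2


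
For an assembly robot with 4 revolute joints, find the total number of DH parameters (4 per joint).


Given: 4 joints, 4 DH parameters per joint (d, theta, a, alpha)
Total DH parameters = number_of_joints * 4
Total = 4 * 4
Total = 16

16


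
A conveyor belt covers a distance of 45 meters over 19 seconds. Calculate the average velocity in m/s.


Given: distance d = 45 m, time t = 19 s
Using v = d / t
v = 45 / 19
v = 45/19 m/s

45/19 m/s


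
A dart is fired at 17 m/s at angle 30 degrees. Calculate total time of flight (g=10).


Given: v0 = 17 m/s, theta = 30 deg, g = 10 m/s^2
sin(30) = 1/2
Using T = 2*v0*sin(theta) / g
T = 2*17*1/2 / 10
T = 17 / 10
T = 17/10 s

17/10 s


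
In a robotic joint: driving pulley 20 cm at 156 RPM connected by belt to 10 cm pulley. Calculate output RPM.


Given: D1 = 20 cm, w1 = 156 RPM, D2 = 10 cm
Using D1*w1 = D2*w2
w2 = D1*w1 / D2
w2 = 20*156 / 10
w2 = 3120 / 10
w2 = 312 RPM

312 RPM


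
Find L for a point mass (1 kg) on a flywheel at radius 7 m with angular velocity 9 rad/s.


Given: m = 1 kg, r = 7 m, omega = 9 rad/s
For a point mass: I = m*r^2
I = 1*7^2 = 1*49 = 49
L = I*omega = 49*9
L = 441 kg*m^2/s

441 kg*m^2/s


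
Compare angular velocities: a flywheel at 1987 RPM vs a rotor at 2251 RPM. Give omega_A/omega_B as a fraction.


Given: RPM_A = 1987, RPM_B = 2251
omega = 2*pi*RPM/60, so omega_A/omega_B = RPM_A / RPM_B
omega_A/omega_B = 1987 / 2251
omega_A/omega_B = 1987/2251

1987/2251


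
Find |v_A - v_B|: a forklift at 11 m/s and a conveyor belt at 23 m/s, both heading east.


Given: v_A = 11 m/s east, v_B = 23 m/s east
Both move in the same direction; relative speed = |v_A - v_B|
|11 - 23| = |-12|
= 12 m/s

12 m/s


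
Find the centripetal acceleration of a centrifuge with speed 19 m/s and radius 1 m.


Given: v = 19 m/s, r = 1 m
Using a_c = v^2 / r
a_c = 19^2 / 1
a_c = 361 / 1
a_c = 361 m/s^2

361 m/s^2


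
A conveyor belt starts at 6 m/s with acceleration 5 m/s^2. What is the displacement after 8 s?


Given: v0 = 6 m/s, a = 5 m/s^2, t = 8 s
Using s = v0*t + (1/2)*a*t^2
s = 6*8 + (1/2)*5*8^2
s = 48 + (1/2)*320
s = 48 + 160
s = 208

208 m


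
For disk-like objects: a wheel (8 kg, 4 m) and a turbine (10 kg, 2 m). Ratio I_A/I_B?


Given: M1=8 kg, R1=4 m, M2=10 kg, R2=2 m
For a disk: I = (1/2)*M*R^2, so I_A/I_B = (M1*R1^2)/(M2*R2^2)
M1*R1^2 = 8*16 = 128
M2*R2^2 = 10*4 = 40
I_A/I_B = 128/40 = 16/5

16/5


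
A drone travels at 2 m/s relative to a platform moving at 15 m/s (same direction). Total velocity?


Given: object velocity = 2 m/s, platform velocity = 15 m/s (same direction)
Using classical velocity addition: v_total = v_object + v_platform
v_total = 2 + 15
v_total = 17 m/s

17 m/s


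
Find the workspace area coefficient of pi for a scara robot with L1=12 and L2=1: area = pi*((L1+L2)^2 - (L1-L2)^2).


Given: L1 = 12, L2 = 1
(L1+L2)^2 = (13)^2 = 169
(L1-L2)^2 = (11)^2 = 121
Difference = 169 - 121 = 48
This equals 4*L1*L2 = 4*12*1 = 48
Workspace area = 48*pi

48


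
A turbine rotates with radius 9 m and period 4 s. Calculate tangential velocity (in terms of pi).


Given: radius r = 9 m, period T = 4 s
Using v = 2*pi*r / T
v = 2*pi*9 / 4
v = 18*pi / 4
v = 9/2*pi m/s

9/2*pi m/s


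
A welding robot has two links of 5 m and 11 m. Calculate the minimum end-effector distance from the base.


Given: L1 = 5 m, L2 = 11 m
For a 2-link planar arm, min reach = |L1 - L2| (second link folded back)
Min reach = |5 - 11|
Min reach = 6 m

6 m


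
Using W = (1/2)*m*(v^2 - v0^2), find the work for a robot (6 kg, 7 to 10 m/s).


Given: m = 6 kg, v0 = 7 m/s, v = 10 m/s
Using W = (1/2)*m*(v^2 - v0^2)
v^2 = 10^2 = 100
v0^2 = 7^2 = 49
v^2 - v0^2 = 100 - 49 = 51
W = (1/2)*6*51 = 153 J

153 J


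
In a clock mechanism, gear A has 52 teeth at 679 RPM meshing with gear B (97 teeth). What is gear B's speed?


Given: N1 = 52 teeth, w1 = 679 RPM, N2 = 97 teeth
Using N1*w1 = N2*w2
w2 = N1*w1 / N2
w2 = 52*679 / 97
w2 = 35308 / 97
w2 = 364 RPM

364 RPM


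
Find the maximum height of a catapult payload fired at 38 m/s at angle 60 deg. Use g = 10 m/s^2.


Given: v0 = 38 m/s, theta = 60 deg, g = 10 m/s^2
sin^2(60) = 3/4
Using H = v0^2 * sin^2(theta) / (2*g)
H = 38^2 * 3/4 / (2*10)
H = 1444 * 3/4 / 20
H = 1083 / 20
H = 1083/20 m

1083/20 m


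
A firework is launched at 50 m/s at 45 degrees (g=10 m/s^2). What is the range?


Given: v0 = 50 m/s, theta = 45 deg, g = 10 m/s^2
sin(2*45) = sin(90) = 1
Using R = v0^2 * sin(2*theta) / g
R = 50^2 * 1 / 10
R = 2500 / 10
R = 250 m

250 m


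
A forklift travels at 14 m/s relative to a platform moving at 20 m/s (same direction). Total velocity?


Given: object velocity = 14 m/s, platform velocity = 20 m/s (same direction)
Using classical velocity addition: v_total = v_object + v_platform
v_total = 14 + 20
v_total = 34 m/s

34 m/s


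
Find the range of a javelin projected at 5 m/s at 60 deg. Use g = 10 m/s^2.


Given: v0 = 5 m/s, theta = 60 deg, g = 10 m/s^2
sin(2*60) = sin(120) = sqrt(3)/2
Using R = v0^2 * sin(2*theta) / g
R = 5^2 * (sqrt(3)/2) / 10
R = 25 * sqrt(3) / 20
R = 5/4*sqrt(3) m

5/4*sqrt(3) m


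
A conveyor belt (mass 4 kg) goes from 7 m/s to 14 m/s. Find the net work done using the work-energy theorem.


Given: m = 4 kg, v0 = 7 m/s, v = 14 m/s
Using W = (1/2)*m*(v^2 - v0^2)
v^2 = 14^2 = 196
v0^2 = 7^2 = 49
v^2 - v0^2 = 196 - 49 = 147
W = (1/2)*4*147 = 294 J

294 J


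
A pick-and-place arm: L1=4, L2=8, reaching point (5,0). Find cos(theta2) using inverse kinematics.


Given: L1 = 4, L2 = 8, target (x, y) = (5, 0)
Using cos(theta2) = (x^2 + y^2 - L1^2 - L2^2) / (2*L1*L2)
x^2 + y^2 = 5^2 + 0 = 25
L1^2 + L2^2 = 16 + 64 = 80
Numerator = 25 - 80 = -55
Denominator = 2*4*8 = 64
cos(theta2) = -55/64 = -55/64

-55/64


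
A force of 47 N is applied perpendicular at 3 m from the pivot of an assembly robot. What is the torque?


Given: F = 47 N, r = 3 m, angle = 90 deg (perpendicular)
Using tau = F * r * sin(90)
sin(90) = 1
tau = 47 * 3 * 1
tau = 141 Nm

141 Nm


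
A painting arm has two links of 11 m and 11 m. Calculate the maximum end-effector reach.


Given: L1 = 11 m, L2 = 11 m
For a 2-link planar arm, max reach = L1 + L2 (fully extended)
Max reach = 11 + 11
Max reach = 22 m

22 m


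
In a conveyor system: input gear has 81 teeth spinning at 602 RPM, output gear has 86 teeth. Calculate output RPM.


Given: N1 = 81 teeth, w1 = 602 RPM, N2 = 86 teeth
Using N1*w1 = N2*w2
w2 = N1*w1 / N2
w2 = 81*602 / 86
w2 = 48762 / 86
w2 = 567 RPM

567 RPM


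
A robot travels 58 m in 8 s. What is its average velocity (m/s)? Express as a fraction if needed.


Given: distance d = 58 m, time t = 8 s
Using v = d / t
v = 58 / 8
v = 29/4 m/s

29/4 m/s


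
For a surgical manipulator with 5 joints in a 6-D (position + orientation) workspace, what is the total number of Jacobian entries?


Given: task space dimension = 6, joints = 5
Jacobian is a 6 x 5 matrix
Total entries = rows * columns
Total = 6 * 5
Total = 30

30


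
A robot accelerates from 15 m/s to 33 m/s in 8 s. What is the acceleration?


Given: initial velocity v0 = 15 m/s, final velocity v = 33 m/s, time t = 8 s
Using a = (v - v0) / t
a = (33 - 15) / 8
a = 18 / 8
a = 9/4 m/s^2

9/4 m/s^2


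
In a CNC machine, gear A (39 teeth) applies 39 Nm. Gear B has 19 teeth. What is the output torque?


Given: N1 = 39, N2 = 19, T1 = 39 Nm
Using T2/T1 = N2/N1
T2 = T1 * N2 / N1
T2 = 39 * 19 / 39
T2 = 741 / 39
T2 = 19 Nm

19 Nm


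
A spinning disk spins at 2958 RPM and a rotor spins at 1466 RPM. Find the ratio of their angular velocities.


Given: RPM_A = 2958, RPM_B = 1466
omega = 2*pi*RPM/60, so omega_A/omega_B = RPM_A / RPM_B
omega_A/omega_B = 2958 / 1466
omega_A/omega_B = 1479/733

1479/733


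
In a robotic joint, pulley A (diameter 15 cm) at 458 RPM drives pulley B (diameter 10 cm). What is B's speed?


Given: D1 = 15 cm, w1 = 458 RPM, D2 = 10 cm
Using D1*w1 = D2*w2
w2 = D1*w1 / D2
w2 = 15*458 / 10
w2 = 6870 / 10
w2 = 687 RPM

687 RPM


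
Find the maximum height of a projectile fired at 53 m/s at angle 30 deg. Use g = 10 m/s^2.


Given: v0 = 53 m/s, theta = 30 deg, g = 10 m/s^2
sin^2(30) = 1/4
Using H = v0^2 * sin^2(theta) / (2*g)
H = 53^2 * 1/4 / (2*10)
H = 2809 * 1/4 / 20
H = 2809/4 / 20
H = 2809/80 m

2809/80 m


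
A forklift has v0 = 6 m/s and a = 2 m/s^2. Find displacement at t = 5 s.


Given: v0 = 6 m/s, a = 2 m/s^2, t = 5 s
Using s = v0*t + (1/2)*a*t^2
s = 6*5 + (1/2)*2*5^2
s = 30 + (1/2)*50
s = 30 + 25
s = 55

55 m


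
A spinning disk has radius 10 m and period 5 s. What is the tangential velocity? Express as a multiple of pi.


Given: radius r = 10 m, period T = 5 s
Using v = 2*pi*r / T
v = 2*pi*10 / 5
v = 20*pi / 5
v = 4*pi m/s

4*pi m/s


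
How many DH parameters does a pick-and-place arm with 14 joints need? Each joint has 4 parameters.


Given: 14 joints, 4 DH parameters per joint (d, theta, a, alpha)
Total DH parameters = number_of_joints * 4
Total = 14 * 4
Total = 56

56


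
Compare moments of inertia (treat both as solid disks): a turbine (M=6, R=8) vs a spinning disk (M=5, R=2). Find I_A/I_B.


Given: M1=6 kg, R1=8 m, M2=5 kg, R2=2 m
For a disk: I = (1/2)*M*R^2, so I_A/I_B = (M1*R1^2)/(M2*R2^2)
M1*R1^2 = 6*64 = 384
M2*R2^2 = 5*4 = 20
I_A/I_B = 384/20 = 96/5

96/5


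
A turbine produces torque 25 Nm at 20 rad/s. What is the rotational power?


Given: tau = 25 Nm, omega = 20 rad/s
Using P = tau * omega
P = 25 * 20
P = 500 W

500 W


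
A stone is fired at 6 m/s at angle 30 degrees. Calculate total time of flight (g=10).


Given: v0 = 6 m/s, theta = 30 deg, g = 10 m/s^2
sin(30) = 1/2
Using T = 2*v0*sin(theta) / g
T = 2*6*1/2 / 10
T = 6 / 10
T = 3/5 s

3/5 s


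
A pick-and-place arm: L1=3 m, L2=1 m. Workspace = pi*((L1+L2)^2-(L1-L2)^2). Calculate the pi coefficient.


Given: L1 = 3, L2 = 1
(L1+L2)^2 = (4)^2 = 16
(L1-L2)^2 = (2)^2 = 4
Difference = 16 - 4 = 12
This equals 4*L1*L2 = 4*3*1 = 12
Workspace area = 12*pi

12


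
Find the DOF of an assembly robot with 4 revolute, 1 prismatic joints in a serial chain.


Given: serial robot with 4 revolute, 1 prismatic joints
DOF contribution per joint type: revolute=1, prismatic=1, spherical=3, fixed=0
DOF = 4*1 + 1*1
DOF = 5

5


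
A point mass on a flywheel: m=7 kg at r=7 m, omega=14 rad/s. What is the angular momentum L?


Given: m = 7 kg, r = 7 m, omega = 14 rad/s
For a point mass: I = m*r^2
I = 7*7^2 = 7*49 = 343
L = I*omega = 343*14
L = 4802 kg*m^2/s

4802 kg*m^2/s


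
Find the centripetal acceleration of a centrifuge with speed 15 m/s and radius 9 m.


Given: v = 15 m/s, r = 9 m
Using a_c = v^2 / r
a_c = 15^2 / 9
a_c = 225 / 9
a_c = 25 m/s^2

25 m/s^2


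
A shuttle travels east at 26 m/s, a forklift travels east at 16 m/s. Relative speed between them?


Given: v_A = 26 m/s east, v_B = 16 m/s east
Both move in the same direction; relative speed = |v_A - v_B|
|26 - 16| = |10|
= 10 m/s

10 m/s


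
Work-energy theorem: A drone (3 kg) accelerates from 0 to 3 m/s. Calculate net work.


Given: m = 3 kg, v0 = 0 m/s, v = 3 m/s
Using W = (1/2)*m*(v^2 - v0^2)
v^2 = 3^2 = 9
v0^2 = 0^2 = 0
v^2 - v0^2 = 9 - 0 = 9
W = (1/2)*3*9 = 27/2 J

27/2 J
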